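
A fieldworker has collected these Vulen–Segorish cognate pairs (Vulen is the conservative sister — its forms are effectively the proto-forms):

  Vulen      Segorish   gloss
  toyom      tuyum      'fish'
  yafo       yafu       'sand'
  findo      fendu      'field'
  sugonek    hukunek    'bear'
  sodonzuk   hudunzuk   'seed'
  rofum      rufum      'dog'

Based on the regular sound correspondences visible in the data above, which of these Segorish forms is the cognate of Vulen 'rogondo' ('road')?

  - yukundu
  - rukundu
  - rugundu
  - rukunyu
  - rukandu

toyom ~ tuyum, sodonzuk ~ hudunzuk — Vulen o corresponds to Segorish u after a consonant, before a consonant other than r, m, n, p, b, f, v.
sugonek ~ hukunek — Vulen g corresponds to Segorish k between vowels (before a back vowel).
sugonek ~ hukunek, sodonzuk ~ hudunzuk — Vulen o corresponds to Segorish u after a consonant, before a nasal.
yafo ~ yafu, findo ~ fendu — Vulen o corresponds to Segorish u word-finally.
Applying these to Vulen 'rogondo':
  rogondo → rugondo   (o→u after a consonant, before a consonant other than r, m, n, p, b, f, v)
  rugondo → rukondo   (g→k between vowels (before a back vowel))
  rukondo → rukundo   (o→u after a consonant, before a nasal)
  rukundo → rukundu   (o→u word-finally)
So the Segorish cognate is 'rukundu'.

rukundu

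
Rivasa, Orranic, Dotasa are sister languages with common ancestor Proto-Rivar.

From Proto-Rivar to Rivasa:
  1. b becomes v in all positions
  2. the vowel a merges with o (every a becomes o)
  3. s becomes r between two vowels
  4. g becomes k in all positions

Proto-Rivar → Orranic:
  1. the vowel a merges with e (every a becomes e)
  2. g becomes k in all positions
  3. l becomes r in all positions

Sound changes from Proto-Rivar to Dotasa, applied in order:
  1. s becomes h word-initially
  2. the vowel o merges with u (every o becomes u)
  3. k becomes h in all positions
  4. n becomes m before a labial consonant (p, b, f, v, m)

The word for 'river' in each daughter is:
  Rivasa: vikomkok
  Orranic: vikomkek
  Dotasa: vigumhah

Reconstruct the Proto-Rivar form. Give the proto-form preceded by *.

Position 3: Rivasa has k, Orranic has k, Dotasa has g. Dotasa preserves g here (none of its changes turn any other segment into g), so the proto-segment is *g.
Position 4: Rivasa has o, Orranic has o, Dotasa has u. Orranic preserves o here (none of its changes turn any other segment into o), so the proto-segment is *o.
Verify the candidate proto-form against each daughter:
Rivasa: *vigomkak > vigomkok > vikomkok  (by vowel merger, unconditioned shift)
Orranic: *vigomkak
  vigomkak → vigomkek   [vowel merger]
  vigomkek → vikomkek   [unconditioned shift]
  vikomkek (rule 3 does not apply)
  giving Orranic vikomkek.
Dotasa: *vigomkak
  vigomkak (rule 1 does not apply)
  vigomkak → vigumkak   [vowel merger]
  vigumkak → vigumhah   [unconditioned shift]
  vigumhah (rule 4 does not apply)
  giving Dotasa vigumhah.
No other proto-form is consistent with every reflex, so the reconstruction is *vigomkak.

*vigomkak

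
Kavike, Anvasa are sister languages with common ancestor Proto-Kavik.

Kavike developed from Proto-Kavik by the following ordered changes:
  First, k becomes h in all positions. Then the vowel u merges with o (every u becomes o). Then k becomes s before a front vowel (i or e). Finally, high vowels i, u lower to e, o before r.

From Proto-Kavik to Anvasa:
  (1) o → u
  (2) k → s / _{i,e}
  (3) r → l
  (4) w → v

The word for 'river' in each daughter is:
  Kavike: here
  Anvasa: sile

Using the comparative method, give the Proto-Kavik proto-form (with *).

*kire

Position 3: Kavike has r, Anvasa has l. Kavike preserves r here (none of its changes turn any other segment into r), so the proto-segment is *r.
Position 2: Kavike has e, Anvasa has i. Anvasa preserves i here (none of its changes turn any other segment into i), so the proto-segment is *i.
Position 1: Kavike has h, Anvasa has s. Taking the neighbouring segments as reconstructed: Kavike h could go back to *k or *h; Anvasa s could go back to *k or *s — the one source consistent with every daughter is *k.
This points to *kire. Verify forward in each daughter:
Kavike: *kire
  kire → hire   [unconditioned shift]
  hire (rule 2 does not apply)
  hire (rule 3 does not apply)
  hire → here   [pre-rhotic lowering]
  giving Kavike here.
Anvasa: *kire > sire > sile  (by palatalisation, unconditioned shift)
Only *kire yields all of Kavike here, Anvasa sile.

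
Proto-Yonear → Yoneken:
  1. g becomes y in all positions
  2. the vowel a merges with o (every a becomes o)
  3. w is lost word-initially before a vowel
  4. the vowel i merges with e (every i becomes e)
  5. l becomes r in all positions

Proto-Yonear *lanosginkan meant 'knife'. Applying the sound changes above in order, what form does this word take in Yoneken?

ronosyenkon

Yoneken: *lanosginkan > lanosyinkan > lonosyinkon > lonosyenkon > ronosyenkon  (by unconditioned shift, vowel merger, vowel merger, unconditioned shift)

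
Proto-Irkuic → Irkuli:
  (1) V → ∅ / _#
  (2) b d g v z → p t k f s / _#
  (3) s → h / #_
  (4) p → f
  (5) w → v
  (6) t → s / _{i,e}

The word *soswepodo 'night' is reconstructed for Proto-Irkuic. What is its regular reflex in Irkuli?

Irkuli: start from *soswepodo.
  rule 1 (apocope): soswepodo → soswepod
  rule 2 (final devoicing): soswepod → soswepot
  rule 3 (debuccalisation): soswepot → hoswepot
  rule 4 (unconditioned shift): hoswepot → hoswefot
  rule 5 (unconditioned shift): hoswefot → hosvefot
  rule 6: no change — hosvefot
  ⇒ Irkuli hosvefot

hosvefot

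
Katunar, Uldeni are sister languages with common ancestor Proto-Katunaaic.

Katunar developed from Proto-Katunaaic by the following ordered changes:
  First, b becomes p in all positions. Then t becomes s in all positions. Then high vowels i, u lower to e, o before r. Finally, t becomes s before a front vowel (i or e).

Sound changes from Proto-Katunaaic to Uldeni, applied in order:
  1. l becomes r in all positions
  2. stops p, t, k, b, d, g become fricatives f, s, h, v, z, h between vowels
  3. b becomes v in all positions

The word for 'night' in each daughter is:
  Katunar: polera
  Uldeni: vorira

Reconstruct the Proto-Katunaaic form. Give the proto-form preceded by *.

*bolira

Position 1: Katunar has p, Uldeni has v. Taking the neighbouring segments as reconstructed: Katunar p could go back to *p or *b; Uldeni v could go back to *b or *v — the one source consistent with every daughter is *b.
Position 3: Katunar has l, Uldeni has r. Katunar preserves l here (none of its changes turn any other segment into l), so the proto-segment is *l.
Verify the candidate proto-form against each daughter:
Katunar: *bolira
  bolira → polira   [unconditioned shift]
  polira (rule 2 does not apply)
  polira → polera   [pre-rhotic lowering]
  polera (rule 4 does not apply)
  giving Katunar polera.
Uldeni: *bolira
  bolira → borira   [unconditioned shift]
  borira (rule 2 does not apply)
  borira → vorira   [unconditioned shift]
  giving Uldeni vorira.
Only *bolira yields all of Katunar polera, Uldeni vorira.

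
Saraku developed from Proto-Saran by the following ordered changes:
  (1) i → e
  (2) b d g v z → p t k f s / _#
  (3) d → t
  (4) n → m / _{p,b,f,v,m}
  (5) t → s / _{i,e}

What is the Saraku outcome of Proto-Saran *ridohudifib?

retohusefep

Saraku: *ridohudifib
  ridohudifib → redohudefeb   [vowel merger]
  redohudefeb → redohudefep   [final devoicing]
  redohudefep → retohutefep   [unconditioned shift]
  retohutefep (rule 4 does not apply)
  retohutefep → retohusefep   [palatalisation]
  giving Saraku retohusefep.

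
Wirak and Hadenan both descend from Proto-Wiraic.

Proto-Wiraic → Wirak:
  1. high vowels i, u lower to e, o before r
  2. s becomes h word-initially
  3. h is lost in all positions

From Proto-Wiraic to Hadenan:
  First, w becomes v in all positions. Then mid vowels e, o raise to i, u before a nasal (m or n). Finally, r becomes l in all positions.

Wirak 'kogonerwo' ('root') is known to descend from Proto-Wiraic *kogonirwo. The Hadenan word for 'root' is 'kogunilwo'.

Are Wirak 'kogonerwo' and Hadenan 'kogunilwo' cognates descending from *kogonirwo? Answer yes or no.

Derive the expected Hadenan reflex of *kogonirwo:
Hadenan: *kogonirwo
  kogonirwo → kogonirvo   [unconditioned shift]
  kogonirvo → kogunirvo   [pre-nasal raising]
  kogunirvo → kogunilvo   [unconditioned shift]
  giving Hadenan kogunilvo.
The regular Hadenan reflex would be 'kogunilvo', but the attested form is 'kogunilwo'. The correspondence is irregular, so they are not cognates (the Hadenan form has a different source).

no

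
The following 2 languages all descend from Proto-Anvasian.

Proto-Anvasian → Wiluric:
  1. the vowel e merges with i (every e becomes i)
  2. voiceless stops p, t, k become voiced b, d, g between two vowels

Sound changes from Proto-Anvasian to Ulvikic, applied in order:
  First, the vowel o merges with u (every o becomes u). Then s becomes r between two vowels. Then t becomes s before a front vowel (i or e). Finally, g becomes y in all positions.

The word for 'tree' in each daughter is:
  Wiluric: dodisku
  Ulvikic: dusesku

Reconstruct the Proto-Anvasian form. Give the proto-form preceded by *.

Position 2: Wiluric has o, Ulvikic has u. Wiluric preserves o here (none of its changes turn any other segment into o), so the proto-segment is *o.
Position 3: Wiluric has d, Ulvikic has s. Taking the neighbouring segments as reconstructed: Wiluric d could go back to *t or *d; Ulvikic s can only go back to *t — the one source consistent with every daughter is *t.
Continuing position by position gives *dotesku; check it forward:
Wiluric: *dotesku
  dotesku → dotisku   [vowel merger]
  dotisku → dodisku   [intervocalic voicing]
  giving Wiluric dodisku.
Ulvikic: start from *dotesku.
  rule 1 (vowel merger): dotesku → dutesku
  rule 2: no change — dutesku
  rule 3 (palatalisation): dutesku → dusesku
  rule 4: no change — dusesku
  ⇒ Ulvikic dusesku
Only *dotesku yields all of Wiluric dodisku, Ulvikic dusesku.

*dotesku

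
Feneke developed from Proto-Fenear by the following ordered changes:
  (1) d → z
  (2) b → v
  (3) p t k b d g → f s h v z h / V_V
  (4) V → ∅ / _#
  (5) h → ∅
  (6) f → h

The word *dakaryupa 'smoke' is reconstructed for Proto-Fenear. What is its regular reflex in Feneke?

zaaryuh

Feneke: *dakaryupa > zakaryupa > zaharyufa > zaharyuf > zaaryuf > zaaryuh  (by unconditioned shift, intervocalic lenition, apocope, h-loss, unconditioned shift)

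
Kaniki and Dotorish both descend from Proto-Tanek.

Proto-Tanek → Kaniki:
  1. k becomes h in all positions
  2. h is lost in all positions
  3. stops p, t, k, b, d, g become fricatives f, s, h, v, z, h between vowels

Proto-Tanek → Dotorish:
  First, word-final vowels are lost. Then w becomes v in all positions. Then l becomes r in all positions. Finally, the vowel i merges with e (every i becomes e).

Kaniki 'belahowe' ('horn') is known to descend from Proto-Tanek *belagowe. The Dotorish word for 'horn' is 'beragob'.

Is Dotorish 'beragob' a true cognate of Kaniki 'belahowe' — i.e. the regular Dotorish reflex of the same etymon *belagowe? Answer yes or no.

Derive the expected Dotorish reflex of *belagowe:
Dotorish: start from *belagowe.
  rule 1 (apocope): belagowe → belagow
  rule 2 (unconditioned shift): belagow → belagov
  rule 3 (unconditioned shift): belagov → beragov
  rule 4: no change — beragov
  ⇒ Dotorish beragov
The regular Dotorish reflex would be 'beragov', but the attested form is 'beragob'. The correspondence is irregular, so they are not cognates (the Dotorish form has a different source).

no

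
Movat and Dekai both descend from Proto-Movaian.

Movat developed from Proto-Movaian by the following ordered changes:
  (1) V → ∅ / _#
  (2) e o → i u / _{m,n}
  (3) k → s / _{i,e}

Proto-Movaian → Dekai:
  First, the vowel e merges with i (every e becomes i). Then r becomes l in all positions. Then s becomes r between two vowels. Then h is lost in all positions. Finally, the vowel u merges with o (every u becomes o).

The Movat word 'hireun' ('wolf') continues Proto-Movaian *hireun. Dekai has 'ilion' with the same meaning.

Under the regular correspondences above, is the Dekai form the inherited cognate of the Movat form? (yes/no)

Derive the expected Dekai reflex of *hireun:
Dekai: start from *hireun.
  rule 1 (vowel merger): hireun → hiriun
  rule 2 (unconditioned shift): hiriun → hiliun
  rule 3: no change — hiliun
  rule 4 (h-loss): hiliun → iliun
  rule 5 (vowel merger): iliun → ilion
  ⇒ Dekai ilion
Dekai 'ilion' matches the regular reflex exactly, so the pair is cognate.

yes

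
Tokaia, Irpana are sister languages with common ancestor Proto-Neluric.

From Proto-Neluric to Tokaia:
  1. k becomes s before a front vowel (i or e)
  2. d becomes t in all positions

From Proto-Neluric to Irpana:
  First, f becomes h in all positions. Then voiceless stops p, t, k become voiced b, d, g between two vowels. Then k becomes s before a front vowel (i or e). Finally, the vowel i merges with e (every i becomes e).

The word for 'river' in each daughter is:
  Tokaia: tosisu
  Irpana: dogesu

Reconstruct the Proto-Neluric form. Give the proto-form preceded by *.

*dokisu

Position 3: Tokaia has s, Irpana has g. Taking the neighbouring segments as reconstructed: Tokaia s could go back to *k or *s; Irpana g could go back to *k or *g — the one source consistent with every daughter is *k.
Position 1: Tokaia has t, Irpana has d. Taking the neighbouring segments as reconstructed: Tokaia t could go back to *t or *d; Irpana d can only go back to *d — the one source consistent with every daughter is *d.
Position 4: Tokaia has i, Irpana has e. Tokaia preserves i here (none of its changes turn any other segment into i), so the proto-segment is *i.
Continuing position by position gives *dokisu; check it forward:
Tokaia: start from *dokisu.
  rule 1 (palatalisation): dokisu → dosisu
  rule 2 (unconditioned shift): dosisu → tosisu
  ⇒ Tokaia tosisu
Irpana: *dokisu > dogisu > dogesu  (by intervocalic voicing, vowel merger)
No other proto-form is consistent with every reflex, so the reconstruction is *dokisu.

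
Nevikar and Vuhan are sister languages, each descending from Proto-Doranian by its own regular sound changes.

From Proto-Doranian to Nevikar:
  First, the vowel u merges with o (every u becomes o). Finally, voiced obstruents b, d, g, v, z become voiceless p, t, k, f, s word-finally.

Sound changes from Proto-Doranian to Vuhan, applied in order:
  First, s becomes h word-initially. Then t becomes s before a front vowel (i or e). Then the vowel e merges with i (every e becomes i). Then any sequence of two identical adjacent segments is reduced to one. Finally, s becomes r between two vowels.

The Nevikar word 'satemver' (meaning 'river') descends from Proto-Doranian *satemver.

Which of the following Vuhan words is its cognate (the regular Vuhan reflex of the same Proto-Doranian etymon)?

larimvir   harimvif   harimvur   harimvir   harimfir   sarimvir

Vuhan: *satemver > hatemver > hasemver > hasimvir > harimvir  (by debuccalisation, palatalisation, vowel merger, rhotacism)
The other candidates each miss or misapply at least one Vuhan change.

harimvir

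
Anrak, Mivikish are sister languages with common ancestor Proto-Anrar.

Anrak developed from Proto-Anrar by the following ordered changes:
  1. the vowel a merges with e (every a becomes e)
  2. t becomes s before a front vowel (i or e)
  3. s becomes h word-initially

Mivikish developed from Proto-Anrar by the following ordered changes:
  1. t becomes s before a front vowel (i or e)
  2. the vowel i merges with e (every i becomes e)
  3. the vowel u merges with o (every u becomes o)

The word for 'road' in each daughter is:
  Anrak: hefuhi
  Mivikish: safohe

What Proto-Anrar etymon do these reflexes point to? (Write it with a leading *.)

Position 4: Anrak has u, Mivikish has o. Anrak preserves u here (none of its changes turn any other segment into u), so the proto-segment is *u.
Position 6: Anrak has i, Mivikish has e. Anrak preserves i here (none of its changes turn any other segment into i), so the proto-segment is *i.
Continuing position by position gives *safuhi; check it forward:
Anrak: start from *safuhi.
  rule 1 (vowel merger): safuhi → sefuhi
  rule 2: no change — sefuhi
  rule 3 (debuccalisation): sefuhi → hefuhi
  ⇒ Anrak hefuhi
Mivikish: start from *safuhi.
  rule 1: no change — safuhi
  rule 2 (vowel merger): safuhi → safuhe
  rule 3 (vowel merger): safuhe → safohe
  ⇒ Mivikish safohe
Only *safuhi yields all of Anrak hefuhi, Mivikish safohe.

*safuhi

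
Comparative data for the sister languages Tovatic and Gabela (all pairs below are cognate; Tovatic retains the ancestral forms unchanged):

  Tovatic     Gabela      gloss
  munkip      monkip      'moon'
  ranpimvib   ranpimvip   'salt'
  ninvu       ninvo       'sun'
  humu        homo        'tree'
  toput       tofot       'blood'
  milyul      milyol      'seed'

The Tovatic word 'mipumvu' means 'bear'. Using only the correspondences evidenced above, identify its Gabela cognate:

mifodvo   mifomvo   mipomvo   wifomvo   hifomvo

toput ~ tofot — Tovatic p corresponds to Gabela f between vowels (before a back vowel).
humu ~ homo — Tovatic u corresponds to Gabela o after a consonant, before a nasal.
ninvu ~ ninvo, humu ~ homo — Tovatic u corresponds to Gabela o word-finally.
Applying these to Tovatic 'mipumvu':
  mipumvu → mifumvu   (p→f between vowels (before a back vowel))
  mifumvu → mifomvu   (u→o after a consonant, before a nasal)
  mifomvu → mifomvo   (u→o word-finally)
So the Gabela cognate is 'mifomvo'.

mifomvo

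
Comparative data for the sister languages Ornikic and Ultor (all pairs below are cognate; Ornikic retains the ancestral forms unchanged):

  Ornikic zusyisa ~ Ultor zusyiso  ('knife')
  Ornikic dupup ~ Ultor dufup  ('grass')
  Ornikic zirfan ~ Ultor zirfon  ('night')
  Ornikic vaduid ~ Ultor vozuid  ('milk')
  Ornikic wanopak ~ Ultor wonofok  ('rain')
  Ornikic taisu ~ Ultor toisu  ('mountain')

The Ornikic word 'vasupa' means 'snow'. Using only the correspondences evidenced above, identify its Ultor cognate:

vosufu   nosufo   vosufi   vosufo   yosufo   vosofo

vaduid ~ vozuid, wanopak ~ wonofok — Ornikic a corresponds to Ultor o after a consonant, before a consonant other than r, m, n, p, b, f, v.
wanopak ~ wonofok — Ornikic p corresponds to Ultor f between vowels (before a back vowel).
zusyisa ~ zusyiso — Ornikic a corresponds to Ultor o word-finally.
Applying these to Ornikic 'vasupa':
  vasupa → vosupa   (a→o after a consonant, before a consonant other than r, m, n, p, b, f, v)
  vosupa → vosufa   (p→f between vowels (before a back vowel))
  vosufa → vosufo   (a→o word-finally)
So the Ultor cognate is 'vosufo'.

vosufo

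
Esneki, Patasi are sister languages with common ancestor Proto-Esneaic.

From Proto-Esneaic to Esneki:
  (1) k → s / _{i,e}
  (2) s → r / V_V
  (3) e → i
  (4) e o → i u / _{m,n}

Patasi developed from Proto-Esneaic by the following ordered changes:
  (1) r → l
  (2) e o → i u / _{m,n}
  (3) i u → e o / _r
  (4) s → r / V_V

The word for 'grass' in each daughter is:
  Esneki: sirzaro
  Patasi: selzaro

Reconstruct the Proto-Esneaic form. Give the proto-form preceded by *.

Position 3: Esneki has r, Patasi has l. Taking the neighbouring segments as reconstructed: Esneki r can only go back to *r; Patasi l could go back to *l or *r — the one source consistent with every daughter is *r.
Position 2: Esneki has i, Patasi has e. Taking the neighbouring segments as reconstructed: Esneki i could go back to *e or *i; Patasi e can only go back to *e — the one source consistent with every daughter is *e.
Position 6: Esneki has r, Patasi has r. In Patasi, r can only continue *s, so the proto-segment is *s.
Continuing position by position gives *serzaso; check it forward:
Esneki: *serzaso
  serzaso (rule 1 does not apply)
  serzaso → serzaro   [rhotacism]
  serzaro → sirzaro   [vowel merger]
  sirzaro (rule 4 does not apply)
  giving Esneki sirzaro.
Patasi: *serzaso
  serzaso → selzaso   [unconditioned shift]
  selzaso (rule 2 does not apply)
  selzaso (rule 3 does not apply)
  selzaso → selzaro   [rhotacism]
  giving Patasi selzaro.
No other proto-form is consistent with every reflex, so the reconstruction is *serzaso.

*serzaso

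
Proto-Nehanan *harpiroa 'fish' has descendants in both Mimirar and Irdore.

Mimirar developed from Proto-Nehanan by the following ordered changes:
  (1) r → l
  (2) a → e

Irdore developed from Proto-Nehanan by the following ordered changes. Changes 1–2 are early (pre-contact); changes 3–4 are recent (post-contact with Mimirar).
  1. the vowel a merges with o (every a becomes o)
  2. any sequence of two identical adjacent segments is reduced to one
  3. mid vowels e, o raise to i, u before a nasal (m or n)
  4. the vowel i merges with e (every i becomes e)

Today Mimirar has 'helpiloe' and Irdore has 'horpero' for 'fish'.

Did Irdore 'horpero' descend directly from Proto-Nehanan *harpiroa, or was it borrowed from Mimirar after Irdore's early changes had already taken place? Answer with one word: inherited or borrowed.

inherited

If inherited, *harpiroa would pass through all of Irdore's changes:
Irdore: *harpiroa > horpiroo > horpiro > horpero  (by vowel merger, degemination, vowel merger)
If borrowed from Mimirar 'helpiloe' after the early changes, it would undergo only the recent ones:
  rule 3 (pre-nasal raising): no change (helpiloe)
  rule 4 (vowel merger): helpiloe → helpeloe
  ⇒ as a loan: helpeloe
Irdore 'horpero' matches the inherited outcome exactly, so it is an inherited cognate, not a loan.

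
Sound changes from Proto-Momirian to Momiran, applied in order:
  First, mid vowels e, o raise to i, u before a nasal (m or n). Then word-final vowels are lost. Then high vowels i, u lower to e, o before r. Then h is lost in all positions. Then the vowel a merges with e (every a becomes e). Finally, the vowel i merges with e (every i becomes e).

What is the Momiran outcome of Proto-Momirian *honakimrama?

Momiran: *honakimrama
  honakimrama → hunakimrama   [pre-nasal raising]
  hunakimrama → hunakimram   [apocope]
  hunakimram (rule 3 does not apply)
  hunakimram → unakimram   [h-loss]
  unakimram → unekimrem   [vowel merger]
  unekimrem → unekemrem   [vowel merger]
  giving Momiran unekemrem.

unekemrem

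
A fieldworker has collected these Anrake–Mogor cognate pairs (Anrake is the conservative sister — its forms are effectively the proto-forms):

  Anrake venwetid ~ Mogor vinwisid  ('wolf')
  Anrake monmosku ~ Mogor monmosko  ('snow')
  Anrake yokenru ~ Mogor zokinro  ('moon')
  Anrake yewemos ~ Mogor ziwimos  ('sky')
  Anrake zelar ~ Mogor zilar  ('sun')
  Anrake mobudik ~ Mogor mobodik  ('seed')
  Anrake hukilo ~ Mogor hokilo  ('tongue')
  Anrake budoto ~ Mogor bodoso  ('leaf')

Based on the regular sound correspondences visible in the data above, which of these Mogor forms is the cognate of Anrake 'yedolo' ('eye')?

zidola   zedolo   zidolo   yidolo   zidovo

zidolo

yewemos ~ ziwimos — Anrake y corresponds to Mogor z word-initially before a front vowel.
venwetid ~ vinwisid, yewemos ~ ziwimos — Anrake e corresponds to Mogor i after a consonant, before a consonant other than r, m, n, p, b, f, v.
Applying these to Anrake 'yedolo':
  yedolo → zedolo   (y→z word-initially before a front vowel)
  zedolo → zidolo   (e→i after a consonant, before a consonant other than r, m, n, p, b, f, v)
So the Mogor cognate is 'zidolo'.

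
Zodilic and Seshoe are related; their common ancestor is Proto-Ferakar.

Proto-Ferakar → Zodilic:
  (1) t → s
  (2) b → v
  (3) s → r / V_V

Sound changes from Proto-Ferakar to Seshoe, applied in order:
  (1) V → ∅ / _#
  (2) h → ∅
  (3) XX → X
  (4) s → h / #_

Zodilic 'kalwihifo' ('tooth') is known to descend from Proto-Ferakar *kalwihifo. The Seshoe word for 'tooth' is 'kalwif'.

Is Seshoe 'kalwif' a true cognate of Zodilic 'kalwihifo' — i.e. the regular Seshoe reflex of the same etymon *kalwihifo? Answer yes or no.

yes

Derive the expected Seshoe reflex of *kalwihifo:
Seshoe: start from *kalwihifo.
  rule 1 (apocope): kalwihifo → kalwihif
  rule 2 (h-loss): kalwihif → kalwiif
  rule 3 (degemination): kalwiif → kalwif
  rule 4: no change — kalwif
  ⇒ Seshoe kalwif
Seshoe 'kalwif' matches the regular reflex exactly, so the pair is cognate.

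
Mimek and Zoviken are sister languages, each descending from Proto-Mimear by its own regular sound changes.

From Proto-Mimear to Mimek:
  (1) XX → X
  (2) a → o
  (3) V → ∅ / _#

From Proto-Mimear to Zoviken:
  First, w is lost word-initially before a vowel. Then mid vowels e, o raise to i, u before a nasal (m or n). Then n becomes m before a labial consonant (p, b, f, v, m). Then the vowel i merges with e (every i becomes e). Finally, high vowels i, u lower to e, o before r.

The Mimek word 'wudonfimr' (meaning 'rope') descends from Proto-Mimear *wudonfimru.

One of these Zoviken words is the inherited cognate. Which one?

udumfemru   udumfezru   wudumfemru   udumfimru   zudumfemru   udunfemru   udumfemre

Zoviken: *wudonfimru > udonfimru > udunfimru > udumfimru > udumfemru  (by glide loss, pre-nasal raising, nasal place assimilation, vowel merger)

udumfemru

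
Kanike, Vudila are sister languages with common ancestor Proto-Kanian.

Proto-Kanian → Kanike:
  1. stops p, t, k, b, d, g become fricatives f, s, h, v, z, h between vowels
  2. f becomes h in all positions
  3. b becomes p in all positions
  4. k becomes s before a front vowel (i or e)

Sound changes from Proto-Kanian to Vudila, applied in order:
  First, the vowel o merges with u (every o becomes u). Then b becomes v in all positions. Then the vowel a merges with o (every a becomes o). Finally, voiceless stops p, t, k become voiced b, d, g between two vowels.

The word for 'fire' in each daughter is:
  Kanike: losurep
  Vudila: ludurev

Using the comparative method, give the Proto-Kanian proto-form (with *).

*lotureb

Position 3: Kanike has s, Vudila has d. Taking the neighbouring segments as reconstructed: Kanike s could go back to *t or *s; Vudila d could go back to *t or *d — the one source consistent with every daughter is *t.
Position 7: Kanike has p, Vudila has v. Taking the neighbouring segments as reconstructed: Kanike p could go back to *p or *b; Vudila v could go back to *b or *v — the one source consistent with every daughter is *b.
Continuing position by position gives *lotureb; check it forward:
Kanike: start from *lotureb.
  rule 1 (intervocalic lenition): lotureb → losureb
  rule 2: no change — losureb
  rule 3 (unconditioned shift): losureb → losurep
  rule 4: no change — losurep
  ⇒ Kanike losurep
Vudila: *lotureb
  lotureb → lutureb   [vowel merger]
  lutureb → luturev   [unconditioned shift]
  luturev (rule 3 does not apply)
  luturev → ludurev   [intervocalic voicing]
  giving Vudila ludurev.
Only *lotureb yields all of Kanike losurep, Vudila ludurev.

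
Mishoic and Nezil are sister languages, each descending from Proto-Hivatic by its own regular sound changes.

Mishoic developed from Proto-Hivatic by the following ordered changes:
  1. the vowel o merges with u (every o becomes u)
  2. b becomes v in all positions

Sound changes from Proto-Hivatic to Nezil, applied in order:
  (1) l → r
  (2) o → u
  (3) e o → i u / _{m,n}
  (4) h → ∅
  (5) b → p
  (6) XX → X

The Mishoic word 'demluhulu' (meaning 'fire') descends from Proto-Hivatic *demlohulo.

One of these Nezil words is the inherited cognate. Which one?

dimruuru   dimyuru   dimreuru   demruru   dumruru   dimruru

Nezil: start from *demlohulo.
  rule 1 (unconditioned shift): demlohulo → demrohuro
  rule 2 (vowel merger): demrohuro → demruhuru
  rule 3 (pre-nasal raising): demruhuru → dimruhuru
  rule 4 (h-loss): dimruhuru → dimruuru
  rule 5: no change — dimruuru
  rule 6 (degemination): dimruuru → dimruru
  ⇒ Nezil dimruru
Only 'dimruru' matches the regular Nezil development of *demlohulo.

dimruru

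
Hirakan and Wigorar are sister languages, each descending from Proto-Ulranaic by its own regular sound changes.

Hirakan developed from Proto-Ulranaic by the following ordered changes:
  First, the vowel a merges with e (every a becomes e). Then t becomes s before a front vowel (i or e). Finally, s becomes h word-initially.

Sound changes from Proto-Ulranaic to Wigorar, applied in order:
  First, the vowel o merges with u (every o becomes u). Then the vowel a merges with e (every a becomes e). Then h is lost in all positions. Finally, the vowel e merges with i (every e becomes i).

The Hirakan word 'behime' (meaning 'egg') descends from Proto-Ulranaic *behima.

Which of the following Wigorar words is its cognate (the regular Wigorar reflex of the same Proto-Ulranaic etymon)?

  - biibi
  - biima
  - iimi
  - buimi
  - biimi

Wigorar: *behima
  behima (rule 1 does not apply)
  behima → behime   [vowel merger]
  behime → beime   [h-loss]
  beime → biimi   [vowel merger]
  giving Wigorar biimi.
The other candidates each miss or misapply at least one Wigorar change.

biimi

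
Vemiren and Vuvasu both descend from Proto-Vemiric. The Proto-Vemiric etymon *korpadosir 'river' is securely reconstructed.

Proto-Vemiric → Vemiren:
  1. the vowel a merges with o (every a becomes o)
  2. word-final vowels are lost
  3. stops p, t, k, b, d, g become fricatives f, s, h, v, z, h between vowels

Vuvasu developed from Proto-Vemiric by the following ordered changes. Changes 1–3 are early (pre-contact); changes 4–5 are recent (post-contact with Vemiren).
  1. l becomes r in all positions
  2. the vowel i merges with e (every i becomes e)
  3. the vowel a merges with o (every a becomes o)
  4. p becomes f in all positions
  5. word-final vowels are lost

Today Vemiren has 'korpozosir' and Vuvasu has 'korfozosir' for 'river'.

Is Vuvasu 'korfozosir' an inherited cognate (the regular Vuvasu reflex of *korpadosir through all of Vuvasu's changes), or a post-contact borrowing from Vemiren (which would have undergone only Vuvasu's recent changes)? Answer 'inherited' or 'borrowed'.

If inherited, *korpadosir would pass through all of Vuvasu's changes:
Vuvasu: *korpadosir > korpadoser > korpodoser > korfodoser  (by vowel merger, vowel merger, unconditioned shift)
If borrowed from Vemiren 'korpozosir' after the early changes, it would undergo only the recent ones:
  rule 4 (unconditioned shift): korpozosir → korfozosir
  rule 5 (apocope): no change (korfozosir)
  ⇒ as a loan: korfozosir
Vuvasu 'korfozosir' matches the loan outcome 'korfozosir', not the inherited 'korfodoser' — it skipped the early Vuvasu changes, so it was borrowed from Vemiren.

borrowed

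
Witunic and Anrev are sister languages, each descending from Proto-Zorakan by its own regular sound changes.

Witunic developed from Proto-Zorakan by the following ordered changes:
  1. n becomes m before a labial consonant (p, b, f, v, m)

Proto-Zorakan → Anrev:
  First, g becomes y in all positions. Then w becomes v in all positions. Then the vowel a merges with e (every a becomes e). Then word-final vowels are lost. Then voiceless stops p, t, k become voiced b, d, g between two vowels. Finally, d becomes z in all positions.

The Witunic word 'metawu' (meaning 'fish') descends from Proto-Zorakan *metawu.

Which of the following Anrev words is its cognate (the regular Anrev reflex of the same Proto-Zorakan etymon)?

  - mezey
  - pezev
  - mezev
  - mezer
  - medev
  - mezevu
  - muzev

mezev

Anrev: *metawu
  metawu (rule 1 does not apply)
  metawu → metavu   [unconditioned shift]
  metavu → metevu   [vowel merger]
  metevu → metev   [apocope]
  metev → medev   [intervocalic voicing]
  medev → mezev   [unconditioned shift]
  giving Anrev mezev.
Among the options, 'mezev' alone shows every Anrev change applied in order.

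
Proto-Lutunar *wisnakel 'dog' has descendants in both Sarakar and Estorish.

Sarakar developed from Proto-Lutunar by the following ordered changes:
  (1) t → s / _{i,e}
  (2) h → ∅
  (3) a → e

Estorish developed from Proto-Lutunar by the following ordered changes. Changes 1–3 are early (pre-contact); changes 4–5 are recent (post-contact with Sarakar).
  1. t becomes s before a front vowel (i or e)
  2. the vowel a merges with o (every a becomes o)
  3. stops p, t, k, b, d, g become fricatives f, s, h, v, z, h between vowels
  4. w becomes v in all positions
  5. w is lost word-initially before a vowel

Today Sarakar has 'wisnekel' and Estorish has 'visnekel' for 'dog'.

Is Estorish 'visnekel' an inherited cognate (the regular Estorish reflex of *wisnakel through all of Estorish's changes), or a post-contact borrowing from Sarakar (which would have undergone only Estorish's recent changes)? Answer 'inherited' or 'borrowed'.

borrowed

If inherited, *wisnakel would pass through all of Estorish's changes:
Estorish: *wisnakel
  wisnakel (rule 1 does not apply)
  wisnakel → wisnokel   [vowel merger]
  wisnokel → wisnohel   [intervocalic lenition]
  wisnohel → visnohel   [unconditioned shift]
  visnohel (rule 5 does not apply)
  giving Estorish visnohel.
If borrowed from Sarakar 'wisnekel' after the early changes, it would undergo only the recent ones:
  rule 4 (unconditioned shift): wisnekel → visnekel
  rule 5 (glide loss): no change (visnekel)
  ⇒ as a loan: visnekel
Estorish 'visnekel' matches the loan outcome 'visnekel', not the inherited 'visnohel' — it skipped the early Estorish changes, so it was borrowed from Sarakar.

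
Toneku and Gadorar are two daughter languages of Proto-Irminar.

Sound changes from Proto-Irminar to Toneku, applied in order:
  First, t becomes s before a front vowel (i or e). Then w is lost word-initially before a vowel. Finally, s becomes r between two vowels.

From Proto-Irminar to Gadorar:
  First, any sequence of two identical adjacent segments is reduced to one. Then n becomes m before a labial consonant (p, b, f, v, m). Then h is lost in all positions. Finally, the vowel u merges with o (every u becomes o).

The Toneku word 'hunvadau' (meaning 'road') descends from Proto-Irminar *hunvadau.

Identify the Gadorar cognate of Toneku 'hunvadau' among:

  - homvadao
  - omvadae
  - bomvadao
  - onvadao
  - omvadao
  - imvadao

Gadorar: *hunvadau > humvadau > umvadau > omvadao  (by nasal place assimilation, h-loss, vowel merger)
Only 'omvadao' matches the regular Gadorar development of *hunvadau.

omvadao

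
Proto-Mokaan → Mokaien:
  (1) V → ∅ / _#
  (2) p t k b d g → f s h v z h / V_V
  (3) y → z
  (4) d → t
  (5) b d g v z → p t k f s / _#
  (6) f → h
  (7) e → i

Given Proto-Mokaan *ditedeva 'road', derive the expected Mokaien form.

tisizih

Mokaien: start from *ditedeva.
  rule 1 (apocope): ditedeva → ditedev
  rule 2 (intervocalic lenition): ditedev → disezev
  rule 3: no change — disezev
  rule 4 (unconditioned shift): disezev → tisezev
  rule 5 (final devoicing): tisezev → tisezef
  rule 6 (unconditioned shift): tisezef → tisezeh
  rule 7 (vowel merger): tisezeh → tisizih
  ⇒ Mokaien tisizih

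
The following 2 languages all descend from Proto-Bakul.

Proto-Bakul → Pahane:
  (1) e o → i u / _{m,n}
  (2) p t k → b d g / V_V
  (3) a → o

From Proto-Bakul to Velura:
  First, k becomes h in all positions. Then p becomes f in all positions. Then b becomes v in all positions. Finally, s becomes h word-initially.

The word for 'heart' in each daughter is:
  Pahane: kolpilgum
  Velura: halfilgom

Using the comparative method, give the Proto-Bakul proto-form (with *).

*kalpilgom

Position 1: Pahane has k, Velura has h. Pahane preserves k here (none of its changes turn any other segment into k), so the proto-segment is *k.
Position 8: Pahane has u, Velura has o. Velura preserves o here (none of its changes turn any other segment into o), so the proto-segment is *o.
Position 4: Pahane has p, Velura has f. Pahane preserves p here (none of its changes turn any other segment into p), so the proto-segment is *p.
Continuing position by position gives *kalpilgom; check it forward:
Pahane: *kalpilgom > kalpilgum > kolpilgum  (by pre-nasal raising, vowel merger)
Velura: start from *kalpilgom.
  rule 1 (unconditioned shift): kalpilgom → halpilgom
  rule 2 (unconditioned shift): halpilgom → halfilgom
  rule 3: no change — halfilgom
  rule 4: no change — halfilgom
  ⇒ Velura halfilgom
*kalpilgom is the unique common source.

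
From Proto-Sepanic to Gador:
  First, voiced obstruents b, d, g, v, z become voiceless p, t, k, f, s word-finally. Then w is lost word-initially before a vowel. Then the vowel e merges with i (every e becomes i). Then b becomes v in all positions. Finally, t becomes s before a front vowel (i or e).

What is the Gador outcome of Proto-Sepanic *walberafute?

alvirafusi

Gador: *walberafute > alberafute > albirafuti > alvirafuti > alvirafusi  (by glide loss, vowel merger, unconditioned shift, palatalisation)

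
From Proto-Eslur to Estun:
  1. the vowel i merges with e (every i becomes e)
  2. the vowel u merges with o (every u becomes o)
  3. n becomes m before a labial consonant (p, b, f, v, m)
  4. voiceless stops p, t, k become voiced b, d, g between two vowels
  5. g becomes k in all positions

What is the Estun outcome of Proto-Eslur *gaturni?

Estun: *gaturni > gaturne > gatorne > gadorne > kadorne  (by vowel merger, vowel merger, intervocalic voicing, unconditioned shift)

kadorne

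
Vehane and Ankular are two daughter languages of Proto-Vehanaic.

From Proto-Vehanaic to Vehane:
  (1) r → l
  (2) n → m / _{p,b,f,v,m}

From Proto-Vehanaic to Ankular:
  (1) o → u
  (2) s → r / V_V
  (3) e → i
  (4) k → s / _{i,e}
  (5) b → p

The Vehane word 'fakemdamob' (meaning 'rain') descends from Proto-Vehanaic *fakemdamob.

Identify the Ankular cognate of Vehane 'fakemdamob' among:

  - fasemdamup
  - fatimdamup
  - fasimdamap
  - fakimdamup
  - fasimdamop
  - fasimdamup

fasimdamup

Ankular: start from *fakemdamob.
  rule 1 (vowel merger): fakemdamob → fakemdamub
  rule 2: no change — fakemdamub
  rule 3 (vowel merger): fakemdamub → fakimdamub
  rule 4 (palatalisation): fakimdamub → fasimdamub
  rule 5 (unconditioned shift): fasimdamub → fasimdamup
  ⇒ Ankular fasimdamup
Only 'fasimdamup' matches the regular Ankular development of *fakemdamob.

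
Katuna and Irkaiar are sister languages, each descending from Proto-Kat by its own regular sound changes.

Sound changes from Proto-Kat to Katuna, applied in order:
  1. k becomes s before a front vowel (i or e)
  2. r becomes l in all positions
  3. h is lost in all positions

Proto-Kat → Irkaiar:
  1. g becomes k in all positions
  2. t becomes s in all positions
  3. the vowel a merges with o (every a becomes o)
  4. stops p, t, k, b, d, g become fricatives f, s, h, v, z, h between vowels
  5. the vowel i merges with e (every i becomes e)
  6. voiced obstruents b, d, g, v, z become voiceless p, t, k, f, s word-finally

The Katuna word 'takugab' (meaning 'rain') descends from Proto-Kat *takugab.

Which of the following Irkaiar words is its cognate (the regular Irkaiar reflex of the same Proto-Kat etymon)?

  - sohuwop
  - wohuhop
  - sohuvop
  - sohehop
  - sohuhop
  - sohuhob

Irkaiar: *takugab > takukab > sakukab > sokukob > sohuhob > sohuhop  (by unconditioned shift, unconditioned shift, vowel merger, intervocalic lenition, final devoicing)
Among the options, 'sohuhop' alone shows every Irkaiar change applied in order.

sohuhop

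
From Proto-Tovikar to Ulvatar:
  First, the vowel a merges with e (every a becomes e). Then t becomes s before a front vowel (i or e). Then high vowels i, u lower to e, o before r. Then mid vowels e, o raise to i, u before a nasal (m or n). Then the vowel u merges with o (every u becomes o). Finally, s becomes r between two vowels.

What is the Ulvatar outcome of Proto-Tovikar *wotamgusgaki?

worimgosgeki

Ulvatar: start from *wotamgusgaki.
  rule 1 (vowel merger): wotamgusgaki → wotemgusgeki
  rule 2 (palatalisation): wotemgusgeki → wosemgusgeki
  rule 3: no change — wosemgusgeki
  rule 4 (pre-nasal raising): wosemgusgeki → wosimgusgeki
  rule 5 (vowel merger): wosimgusgeki → wosimgosgeki
  rule 6 (rhotacism): wosimgosgeki → worimgosgeki
  ⇒ Ulvatar worimgosgeki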